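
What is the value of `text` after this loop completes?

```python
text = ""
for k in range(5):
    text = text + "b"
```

Repeat 'b' 5 times
`text` takes the values: "" → "b" → "bb" → "bbb" → "bbbb" → "bbbbb"

Answer: "bbbbb"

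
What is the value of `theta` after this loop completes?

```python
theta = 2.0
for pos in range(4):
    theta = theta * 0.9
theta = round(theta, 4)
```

Exponential decay: 2.0 * 0.9^4
`theta` takes the values: 2.0 → 1.8 → 1.62 → 1.458 → 1.3122

Answer: 1.3122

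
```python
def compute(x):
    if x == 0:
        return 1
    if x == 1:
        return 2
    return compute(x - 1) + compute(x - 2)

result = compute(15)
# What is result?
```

Build up from base cases: compute(0)=1, compute(1)=2, compute(2)=3, compute(3)=5, compute(4)=8, compute(5)=13, compute(6)=21, ..., compute(15)=1597

Answer: 1597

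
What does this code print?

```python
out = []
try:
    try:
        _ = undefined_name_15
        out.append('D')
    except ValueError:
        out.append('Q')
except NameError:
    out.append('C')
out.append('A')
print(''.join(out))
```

Execution trace: 'C' (outer except NameError) → 'A' (after the try/except). Output: CA

Answer: CA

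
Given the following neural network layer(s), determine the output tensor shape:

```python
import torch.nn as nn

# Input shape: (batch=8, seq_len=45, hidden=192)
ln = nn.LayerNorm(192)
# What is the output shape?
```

Input: (8, 45, 192) -> Output: (8, 45, 192)

Answer: (8, 45, 192)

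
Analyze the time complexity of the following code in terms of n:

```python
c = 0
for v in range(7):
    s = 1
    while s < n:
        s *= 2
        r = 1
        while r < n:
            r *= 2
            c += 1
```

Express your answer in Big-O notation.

Each loop level contributes: 1 × log n × log n. Multiplying the contributions gives O(log² n).

Answer: O(log² n)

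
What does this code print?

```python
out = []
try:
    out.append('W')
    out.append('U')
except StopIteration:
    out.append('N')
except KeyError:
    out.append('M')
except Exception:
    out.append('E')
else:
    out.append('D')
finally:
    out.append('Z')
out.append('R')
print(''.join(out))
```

Execution trace: 'W' (try body) → 'U' (try body, no exception) → 'D' (else) → 'Z' (finally) → 'R' (after the try/except). Output: WUDZR

Answer: WUDZR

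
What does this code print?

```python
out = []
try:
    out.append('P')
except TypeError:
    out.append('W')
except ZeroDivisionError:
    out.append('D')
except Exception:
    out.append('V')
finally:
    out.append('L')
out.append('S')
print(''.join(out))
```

Execution trace: 'P' (try body, no exception) → 'L' (finally) → 'S' (after the try/except). Output: PLS

Answer: PLS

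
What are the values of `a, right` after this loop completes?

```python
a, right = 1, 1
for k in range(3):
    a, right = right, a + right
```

Fibonacci: after 3 iterations
`a, right` takes the values: (1, 1) → (1, 2) → (2, 3) → (3, 5)

Answer: 3, 5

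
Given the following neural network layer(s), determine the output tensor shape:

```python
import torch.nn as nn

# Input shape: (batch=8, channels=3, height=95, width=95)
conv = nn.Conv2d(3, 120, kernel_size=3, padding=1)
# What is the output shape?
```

Input: (8, 3, 95, 95) -> Output: (8, 120, 95, 95)

Answer: (8, 120, 95, 95)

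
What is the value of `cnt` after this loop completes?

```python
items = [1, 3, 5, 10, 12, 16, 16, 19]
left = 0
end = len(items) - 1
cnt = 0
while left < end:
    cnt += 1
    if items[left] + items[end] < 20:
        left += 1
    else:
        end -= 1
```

Steps to find pair summing to 20
`cnt` takes the values: 0 → 1 → 2 → 3 → 4 → 5 → 6 → 7

Answer: 7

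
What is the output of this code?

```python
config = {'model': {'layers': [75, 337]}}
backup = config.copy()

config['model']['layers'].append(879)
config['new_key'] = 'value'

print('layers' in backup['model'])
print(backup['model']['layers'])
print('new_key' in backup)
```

Key concept: shallow copy gotcha with nested dict.
Step by step:
`config = {'model': {'layers': [75, 337]}}` → config = {'model': {'layers': [75, 337]}}
`backup = config.copy()` → backup = {'model': {'layers': [75, 337]}}
`config['model']['layers'].append(879)` → config = {'model': {'layers': [75, 337, 879]}}; backup = {'model': {'layers': [75, 337, 879]}}
`config['new_key'] = 'value'` → config = {'model': {'layers': [75, 337, 879]}, 'new_key': 'value'}
`print('layers' in backup['model'])` → prints True
`print(backup['model']['layers'])` → prints [75, 337, 879]
`print('new_key' in backup)` → prints False

Answer:
True
[75, 337, 879]
False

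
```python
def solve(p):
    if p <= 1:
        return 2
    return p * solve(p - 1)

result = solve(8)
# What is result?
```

solve(8) = 8 * 7 * 6 * 5 * 4 * 3 * 2 * 2 = 80640

Answer: 80640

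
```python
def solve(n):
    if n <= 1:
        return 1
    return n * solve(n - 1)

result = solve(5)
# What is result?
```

solve(5) = 5 * 4 * 3 * 2 * 1 = 120

Answer: 120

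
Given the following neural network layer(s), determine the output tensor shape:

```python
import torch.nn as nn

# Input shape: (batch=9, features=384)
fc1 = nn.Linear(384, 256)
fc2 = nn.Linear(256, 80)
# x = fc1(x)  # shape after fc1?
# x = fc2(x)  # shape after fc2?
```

Input: (9, 384) -> after fc1: (9, 256) -> Output: (9, 80)

Answer: (9, 80)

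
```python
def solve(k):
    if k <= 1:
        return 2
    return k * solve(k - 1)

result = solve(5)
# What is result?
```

solve(5) = 5 * 4 * 3 * 2 * 2 = 240

Answer: 240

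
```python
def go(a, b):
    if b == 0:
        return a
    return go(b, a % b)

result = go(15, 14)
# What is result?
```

go(15, 14) -> go(14, 1) -> go(1, 0) -> 1

Answer: 1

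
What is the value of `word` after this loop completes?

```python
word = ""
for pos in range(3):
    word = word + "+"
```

Repeat '+' 3 times
`word` takes the values: "" → "+" → "++" → "+++"

Answer: "+++"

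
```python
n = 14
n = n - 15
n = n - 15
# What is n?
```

Trace:
`n = 14` → n = 14
`n = n - 15` → n = -1
`n = n - 15` → n = -16
So n = -16

Answer: -16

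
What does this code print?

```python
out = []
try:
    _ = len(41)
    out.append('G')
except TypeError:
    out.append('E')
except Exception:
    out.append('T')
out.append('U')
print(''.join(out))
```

Execution trace: 'E' (except TypeError) → 'U' (after the try/except). Output: EU

Answer: EU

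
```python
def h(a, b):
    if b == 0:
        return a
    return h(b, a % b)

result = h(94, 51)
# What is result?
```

h(94, 51) -> h(51, 43) -> h(43, 8) -> h(8, 3) -> h(3, 2) -> h(2, 1) -> h(1, 0) -> 1

Answer: 1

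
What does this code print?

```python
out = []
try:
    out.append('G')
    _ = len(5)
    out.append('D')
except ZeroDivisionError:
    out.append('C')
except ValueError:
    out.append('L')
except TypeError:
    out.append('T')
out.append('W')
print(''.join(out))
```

Execution trace: 'G' (try body) → 'T' (except TypeError) → 'W' (after the try/except). Output: GTW

Answer: GTW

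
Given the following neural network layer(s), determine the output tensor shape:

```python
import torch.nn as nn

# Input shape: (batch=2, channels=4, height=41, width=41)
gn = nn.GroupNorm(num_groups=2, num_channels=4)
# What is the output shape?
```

Input: (2, 4, 41, 41) -> Output: (2, 4, 41, 41)

Answer: (2, 4, 41, 41)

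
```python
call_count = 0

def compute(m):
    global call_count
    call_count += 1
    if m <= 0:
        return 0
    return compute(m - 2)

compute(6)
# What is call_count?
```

Linear recursion stepping by 2: 4 calls from m=6 down to ≤0.

Answer: 4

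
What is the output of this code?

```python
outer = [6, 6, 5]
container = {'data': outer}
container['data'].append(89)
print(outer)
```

Key concept: dict holds reference to list.
Step by step:
`outer = [6, 6, 5]` → outer = [6, 6, 5]
`container = {'data': outer}` → container = {'data': [6, 6, 5]}
`container['data'].append(89)` → outer = [6, 6, 5, 89]; container = {'data': [6, 6, 5, 89]}
`print(outer)` → prints [6, 6, 5, 89]

Answer: [6, 6, 5, 89]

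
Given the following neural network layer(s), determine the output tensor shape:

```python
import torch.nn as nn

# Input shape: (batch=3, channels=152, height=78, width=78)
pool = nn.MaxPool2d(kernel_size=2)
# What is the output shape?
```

Input: (3, 152, 78, 78) -> Output: (3, 152, 39, 39)

Answer: (3, 152, 39, 39)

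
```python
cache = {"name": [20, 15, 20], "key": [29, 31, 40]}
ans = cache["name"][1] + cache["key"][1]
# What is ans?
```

Trace:
`cache = {"name": [20, 15, 20], "key": [29, 31, 40]}` → cache = {'name': [20, 15, 20], 'key': [29, 31, 40]}
`ans = cache["name"][1] + cache["key"][1]` → ans = 46
So ans = 46

Answer: 46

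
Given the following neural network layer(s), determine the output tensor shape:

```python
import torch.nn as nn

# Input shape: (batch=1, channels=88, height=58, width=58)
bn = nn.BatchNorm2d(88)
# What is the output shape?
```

Input: (1, 88, 58, 58) -> Output: (1, 88, 58, 58)

Answer: (1, 88, 58, 58)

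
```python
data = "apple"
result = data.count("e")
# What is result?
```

Trace:
`data = "apple"` → data = 'apple'
`result = data.count("e")` → result = 1
So result = 1

Answer: 1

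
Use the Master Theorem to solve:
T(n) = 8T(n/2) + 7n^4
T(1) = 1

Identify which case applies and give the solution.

a=8, b=2, f(n)=7n^4. log_2(8) = 3. Since c=4 > 3 and the regularity condition holds (8(n/2)^4 = (8/2^4)n^4 with 8/2^4 < 1), Case 3 applies: T(n) = Θ(f(n)) = O(n^4).

Answer: O(n^4) - Case 3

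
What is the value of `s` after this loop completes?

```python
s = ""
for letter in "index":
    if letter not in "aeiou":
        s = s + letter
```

Remove vowels from 'index'
`s` takes the values: "" → "n" → "nd" → "ndx"

Answer: "ndx"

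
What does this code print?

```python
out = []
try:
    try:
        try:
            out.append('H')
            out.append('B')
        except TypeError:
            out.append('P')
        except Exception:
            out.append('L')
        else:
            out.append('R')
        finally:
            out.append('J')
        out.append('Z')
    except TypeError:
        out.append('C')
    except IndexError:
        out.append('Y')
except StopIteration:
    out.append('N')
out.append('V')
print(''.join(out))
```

Execution trace: 'H' (inner try body) → 'B' (inner try body, no exception) → 'R' (inner else) → 'J' (inner finally) → 'Z' (try body, no exception) → 'V' (after the try/except). Output: HBRJZV

Answer: HBRJZV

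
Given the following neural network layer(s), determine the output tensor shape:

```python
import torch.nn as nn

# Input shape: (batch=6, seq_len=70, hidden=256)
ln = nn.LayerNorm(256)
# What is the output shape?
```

Input: (6, 70, 256) -> Output: (6, 70, 256)

Answer: (6, 70, 256)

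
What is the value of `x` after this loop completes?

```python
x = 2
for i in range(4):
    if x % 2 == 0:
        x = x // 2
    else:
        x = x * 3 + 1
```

Collatz-style transformation from 2
`x` takes the values: 2 → 1 → 4 → 2 → 1

Answer: 1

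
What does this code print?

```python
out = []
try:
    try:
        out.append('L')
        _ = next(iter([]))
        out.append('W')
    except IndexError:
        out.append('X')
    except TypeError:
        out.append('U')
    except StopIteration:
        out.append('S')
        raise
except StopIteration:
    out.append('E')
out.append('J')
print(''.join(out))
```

Execution trace: 'L' (inner try body) → 'S' (inner except StopIteration) → 'E' (outer except StopIteration) → 'J' (after the try/except). Output: LSEJ

Answer: LSEJ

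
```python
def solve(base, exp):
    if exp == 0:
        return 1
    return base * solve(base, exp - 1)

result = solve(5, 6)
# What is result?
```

solve(5, 6) = 5 * 5 * 5 * 5 * 5 * 5 = 15625

Answer: 15625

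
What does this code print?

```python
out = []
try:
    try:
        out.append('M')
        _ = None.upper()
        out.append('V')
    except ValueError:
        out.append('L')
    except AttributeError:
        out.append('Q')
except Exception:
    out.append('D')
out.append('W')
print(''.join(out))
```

Execution trace: 'M' (inner try body) → 'Q' (inner except AttributeError) → 'W' (after the try/except). Output: MQW

Answer: MQW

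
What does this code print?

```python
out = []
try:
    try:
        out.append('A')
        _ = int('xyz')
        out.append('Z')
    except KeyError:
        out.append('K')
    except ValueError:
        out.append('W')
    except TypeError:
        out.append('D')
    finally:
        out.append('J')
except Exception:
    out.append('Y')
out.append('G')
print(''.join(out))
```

Execution trace: 'A' (inner try body) → 'W' (inner except ValueError) → 'J' (inner finally) → 'G' (after the try/except). Output: AWJG

Answer: AWJG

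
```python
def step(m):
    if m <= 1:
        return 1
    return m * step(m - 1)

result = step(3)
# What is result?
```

step(3) = 3 * 2 * 1 = 6

Answer: 6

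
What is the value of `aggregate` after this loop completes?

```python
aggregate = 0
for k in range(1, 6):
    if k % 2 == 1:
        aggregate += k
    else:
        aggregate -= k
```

Add odd, subtract even
`aggregate` takes the values: 0 → 1 → -1 → 2 → -2 → 3

Answer: 3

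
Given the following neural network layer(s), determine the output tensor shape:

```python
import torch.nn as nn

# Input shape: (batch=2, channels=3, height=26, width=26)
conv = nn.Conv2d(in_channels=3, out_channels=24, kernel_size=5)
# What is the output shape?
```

Input: (2, 3, 26, 26) -> Output: (2, 24, 22, 22)

Answer: (2, 24, 22, 22)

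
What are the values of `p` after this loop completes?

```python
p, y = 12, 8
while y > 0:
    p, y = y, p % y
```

GCD of 12 and 8
`p` takes the values: 12 → 8 → 4

Answer: 4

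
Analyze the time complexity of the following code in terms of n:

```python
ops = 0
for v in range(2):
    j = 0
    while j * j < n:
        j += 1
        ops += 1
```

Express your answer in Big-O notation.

Each loop level contributes: 1 × √n. Multiplying the contributions gives O(√n).

Answer: O(√n)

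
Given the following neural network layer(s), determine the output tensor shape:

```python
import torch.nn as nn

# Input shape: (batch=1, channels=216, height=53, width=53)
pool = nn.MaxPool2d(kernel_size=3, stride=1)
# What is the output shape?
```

Input: (1, 216, 53, 53) -> Output: (1, 216, 51, 51)

Answer: (1, 216, 51, 51)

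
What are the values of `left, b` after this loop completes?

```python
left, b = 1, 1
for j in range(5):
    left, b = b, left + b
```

Fibonacci: after 5 iterations
`left, b` takes the values: (1, 1) → (1, 2) → (2, 3) → (3, 5) → (5, 8) → (8, 13)

Answer: 8, 13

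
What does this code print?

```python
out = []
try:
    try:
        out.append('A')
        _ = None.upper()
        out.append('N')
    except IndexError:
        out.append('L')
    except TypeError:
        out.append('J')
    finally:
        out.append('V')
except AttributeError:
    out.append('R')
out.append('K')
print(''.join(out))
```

Execution trace: 'A' (try body) → 'V' (finally) → 'R' (outer except AttributeError) → 'K' (after the try/except). Output: AVRK

Answer: AVRK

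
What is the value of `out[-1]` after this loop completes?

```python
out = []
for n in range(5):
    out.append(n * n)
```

Last element of squares 0 to 4
`out` takes the values: [] → [0] → [0, 1] → [0, 1, 4] → [0, 1, 4, 9] → [0, 1, 4, 9, 16]
So `out[-1]` = 16

Answer: 16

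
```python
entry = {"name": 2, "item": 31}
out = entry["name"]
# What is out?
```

Trace:
`entry = {"name": 2, "item": 31}` → entry = {'name': 2, 'item': 31}
`out = entry["name"]` → out = 2
So out = 2

Answer: 2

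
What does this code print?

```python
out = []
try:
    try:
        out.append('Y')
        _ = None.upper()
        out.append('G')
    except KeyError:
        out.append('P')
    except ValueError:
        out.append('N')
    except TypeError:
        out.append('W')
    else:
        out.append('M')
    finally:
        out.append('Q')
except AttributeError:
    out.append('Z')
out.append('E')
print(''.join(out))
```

Execution trace: 'Y' (try body) → 'Q' (finally) → 'Z' (outer except AttributeError) → 'E' (after the try/except). Output: YQZE

Answer: YQZE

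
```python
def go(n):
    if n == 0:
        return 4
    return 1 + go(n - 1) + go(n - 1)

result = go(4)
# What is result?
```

go(n) = 1 + 2·go(n-1), go(0)=4. Closed form: (4+1)·2^4 - 1 = 79.

Answer: 79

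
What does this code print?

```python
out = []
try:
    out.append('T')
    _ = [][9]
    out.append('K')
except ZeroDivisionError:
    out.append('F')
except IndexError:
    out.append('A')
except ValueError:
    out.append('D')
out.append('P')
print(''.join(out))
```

Execution trace: 'T' (try body) → 'A' (except IndexError) → 'P' (after the try/except). Output: TAP

Answer: TAP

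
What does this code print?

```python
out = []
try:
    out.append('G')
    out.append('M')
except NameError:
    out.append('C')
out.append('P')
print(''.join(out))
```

Execution trace: 'G' (try body) → 'M' (try body, no exception) → 'P' (after the try/except). Output: GMP

Answer: GMP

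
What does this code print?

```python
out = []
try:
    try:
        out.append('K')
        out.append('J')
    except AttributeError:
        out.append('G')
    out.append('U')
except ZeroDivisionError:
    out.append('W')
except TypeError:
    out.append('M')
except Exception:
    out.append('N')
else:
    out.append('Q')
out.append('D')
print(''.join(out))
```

Execution trace: 'K' (inner try body) → 'J' (inner try body, no exception) → 'U' (try body, no exception) → 'Q' (else) → 'D' (after the try/except). Output: KJUQD

Answer: KJUQD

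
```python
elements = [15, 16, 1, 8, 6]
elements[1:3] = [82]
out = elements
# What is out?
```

Trace:
`elements = [15, 16, 1, 8, 6]` → elements = [15, 16, 1, 8, 6]
`elements[1:3] = [82]` → elements = [15, 82, 8, 6]
`out = elements` → out = [15, 82, 8, 6]
So out = [15, 82, 8, 6]

Answer: [15, 82, 8, 6]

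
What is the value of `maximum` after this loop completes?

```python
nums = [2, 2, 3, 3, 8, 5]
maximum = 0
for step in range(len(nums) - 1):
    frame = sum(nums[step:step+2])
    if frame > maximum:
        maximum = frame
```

Max sum of 2-element window in [2, 2, 3, 3, 8, 5]
`maximum` takes the values: 0 → 4 → 5 → 6 → 11 → 13

Answer: 13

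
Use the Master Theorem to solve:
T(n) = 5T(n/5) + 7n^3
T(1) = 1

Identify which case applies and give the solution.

a=5, b=5, f(n)=7n^3. log_5(5) = 1. Since c=3 > 1 and the regularity condition holds (5(n/5)^3 = (5/5^3)n^3 with 5/5^3 < 1), Case 3 applies: T(n) = Θ(f(n)) = O(n^3).

Answer: O(n^3) - Case 3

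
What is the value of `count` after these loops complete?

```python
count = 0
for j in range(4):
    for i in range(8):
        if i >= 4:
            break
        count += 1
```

Inner breaks at 4, outer runs 4 times
`count` takes the values: 0 → 1 → 2 → 3 → 4 → 5 → 6 → 7 → 8 → 9 → 10 → 11 → 12 → 13 → 14 → 15 → 16

Answer: 16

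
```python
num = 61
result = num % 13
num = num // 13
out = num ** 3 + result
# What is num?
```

Trace:
`num = 61` → num = 61
`result = num % 13` → result = 9
`num = num // 13` → num = 4
`out = num ** 3 + result` → out = 73
So num = 4

Answer: 4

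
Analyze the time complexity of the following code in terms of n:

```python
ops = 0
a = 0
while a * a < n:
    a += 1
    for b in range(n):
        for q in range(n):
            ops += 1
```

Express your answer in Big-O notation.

Each loop level contributes: √n × n × n. Multiplying the contributions gives O(n^2√n).

Answer: O(n^2√n)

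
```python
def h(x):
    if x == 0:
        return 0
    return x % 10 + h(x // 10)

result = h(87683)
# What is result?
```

Sum of digits of 87683: 3 + 8 + 6 + 7 + 8 = 32

Answer: 32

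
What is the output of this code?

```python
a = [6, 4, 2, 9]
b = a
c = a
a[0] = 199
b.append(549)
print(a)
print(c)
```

Key concept: multiple aliases.
Step by step:
`a = [6, 4, 2, 9]` → a = [6, 4, 2, 9]
`b = a` → b = [6, 4, 2, 9] (same object as a)
`c = a` → c = [6, 4, 2, 9] (same object as a, b)
`a[0] = 199` → a = [199, 4, 2, 9] (same object as b, c); b = [199, 4, 2, 9] (same object as a, c); c = [199, 4, 2, 9] (same object as a, b)
`b.append(549)` → a = [199, 4, 2, 9, 549] (same object as b, c); b = [199, 4, 2, 9, 549] (same object as a, c); c = [199, 4, 2, 9, 549] (same object as a, b)
`print(a)` → prints [199, 4, 2, 9, 549]
`print(c)` → prints [199, 4, 2, 9, 549]

Answer:
[199, 4, 2, 9, 549]
[199, 4, 2, 9, 549]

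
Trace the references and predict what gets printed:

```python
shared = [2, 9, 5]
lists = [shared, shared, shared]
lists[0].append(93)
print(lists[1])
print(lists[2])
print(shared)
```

Key concept: list of same reference.
Step by step:
`shared = [2, 9, 5]` → shared = [2, 9, 5]
`lists = [shared, shared, shared]` → lists = [[2, 9, 5], [2, 9, 5], [2, 9, 5]]
`lists[0].append(93)` → shared = [2, 9, 5, 93]; lists = [[2, 9, 5, 93], [2, 9, 5, 93], [2, 9, 5, 93]]
`print(lists[1])` → prints [2, 9, 5, 93]
`print(lists[2])` → prints [2, 9, 5, 93]
`print(shared)` → prints [2, 9, 5, 93]

Answer:
[2, 9, 5, 93]
[2, 9, 5, 93]
[2, 9, 5, 93]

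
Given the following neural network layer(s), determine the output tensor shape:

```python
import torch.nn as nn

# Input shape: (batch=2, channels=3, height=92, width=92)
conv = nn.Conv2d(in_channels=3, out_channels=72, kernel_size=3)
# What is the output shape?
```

Input: (2, 3, 92, 92) -> Output: (2, 72, 90, 90)

Answer: (2, 72, 90, 90)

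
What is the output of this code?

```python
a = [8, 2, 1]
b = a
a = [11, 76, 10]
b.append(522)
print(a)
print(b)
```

Key concept: rebinding vs mutation: a is rebound to a new list, b still points at the original.
Step by step:
`a = [8, 2, 1]` → a = [8, 2, 1]
`b = a` → b = [8, 2, 1] (same object as a)
`a = [11, 76, 10]` → a = [11, 76, 10]
`b.append(522)` → b = [8, 2, 1, 522]
`print(a)` → prints [11, 76, 10]
`print(b)` → prints [8, 2, 1, 522]

Answer:
[11, 76, 10]
[8, 2, 1, 522]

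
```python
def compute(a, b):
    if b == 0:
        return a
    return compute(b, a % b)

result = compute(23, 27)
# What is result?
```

compute(23, 27) -> compute(27, 23) -> compute(23, 4) -> compute(4, 3) -> compute(3, 1) -> compute(1, 0) -> 1

Answer: 1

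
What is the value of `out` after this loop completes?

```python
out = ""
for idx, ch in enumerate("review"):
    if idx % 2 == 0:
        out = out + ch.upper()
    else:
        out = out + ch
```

Uppercase even positions in 'review'
`out` takes the values: "" → "R" → "Re" → "ReV" → "ReVi" → "ReViE" → "ReViEw"

Answer: "ReViEw"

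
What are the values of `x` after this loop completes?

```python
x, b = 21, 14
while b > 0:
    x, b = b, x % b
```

GCD of 21 and 14
`x` takes the values: 21 → 14 → 7

Answer: 7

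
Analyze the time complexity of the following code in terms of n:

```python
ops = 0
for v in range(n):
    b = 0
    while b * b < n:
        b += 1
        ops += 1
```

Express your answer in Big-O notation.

Each loop level contributes: n × √n. Multiplying the contributions gives O(n√n).

Answer: O(n√n)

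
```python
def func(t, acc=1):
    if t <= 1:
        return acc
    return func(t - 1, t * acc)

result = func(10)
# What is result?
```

Accumulator trace (n, acc): (10, 1) -> (9, 10) -> (8, 90) -> (7, 720) -> (6, 5040) -> (5, 30240) -> (4, 151200) -> (3, 604800) -> (2, 1814400) -> (1, 3628800) -> return 3628800

Answer: 3628800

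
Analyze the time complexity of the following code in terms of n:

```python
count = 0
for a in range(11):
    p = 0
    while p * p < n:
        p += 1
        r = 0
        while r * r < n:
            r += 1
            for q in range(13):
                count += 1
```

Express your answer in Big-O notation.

Each loop level contributes: 1 × √n × √n × 1. Multiplying the contributions gives O(n).

Answer: O(n)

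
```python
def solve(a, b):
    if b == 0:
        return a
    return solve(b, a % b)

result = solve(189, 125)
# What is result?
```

solve(189, 125) -> solve(125, 64) -> solve(64, 61) -> solve(61, 3) -> solve(3, 1) -> solve(1, 0) -> 1

Answer: 1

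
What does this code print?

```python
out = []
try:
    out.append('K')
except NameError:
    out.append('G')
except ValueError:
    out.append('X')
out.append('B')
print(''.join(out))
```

Execution trace: 'K' (try body, no exception) → 'B' (after the try/except). Output: KB

Answer: KB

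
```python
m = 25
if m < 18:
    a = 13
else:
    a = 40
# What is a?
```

Trace:
`m = 25` → m = 25
`if m < 18: ...` → m < 18 is False, take else branch → a = 40
So a = 40

Answer: 40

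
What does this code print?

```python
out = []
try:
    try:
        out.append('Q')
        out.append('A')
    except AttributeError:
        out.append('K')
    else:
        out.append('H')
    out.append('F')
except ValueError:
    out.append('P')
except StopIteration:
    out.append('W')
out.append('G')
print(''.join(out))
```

Execution trace: 'Q' (inner try body) → 'A' (inner try body, no exception) → 'H' (inner else) → 'F' (try body, no exception) → 'G' (after the try/except). Output: QAHFG

Answer: QAHFG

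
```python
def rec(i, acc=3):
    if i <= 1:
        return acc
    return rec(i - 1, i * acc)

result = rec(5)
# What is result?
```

Accumulator trace (n, acc): (5, 3) -> (4, 15) -> (3, 60) -> (2, 180) -> (1, 360) -> return 360

Answer: 360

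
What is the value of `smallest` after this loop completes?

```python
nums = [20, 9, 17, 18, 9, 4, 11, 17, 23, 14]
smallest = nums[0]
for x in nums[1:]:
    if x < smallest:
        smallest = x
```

Minimum of [20, 9, 17, 18, 9, 4, 11, 17, 23, 14]
`smallest` takes the values: 20 → 9 → 4

Answer: 4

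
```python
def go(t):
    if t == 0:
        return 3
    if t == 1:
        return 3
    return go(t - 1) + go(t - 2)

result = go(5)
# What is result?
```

Build up from base cases: go(0)=3, go(1)=3, go(2)=6, go(3)=9, go(4)=15, go(5)=24

Answer: 24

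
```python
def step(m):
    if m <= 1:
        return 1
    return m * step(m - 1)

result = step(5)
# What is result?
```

step(5) = 5 * 4 * 3 * 2 * 1 = 120

Answer: 120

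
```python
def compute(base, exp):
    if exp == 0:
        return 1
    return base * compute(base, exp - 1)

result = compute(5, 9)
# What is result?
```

compute(5, 9) = 5 * 5 * 5 * 5 * 5 * 5 * 5 * 5 * 5 = 1953125

Answer: 1953125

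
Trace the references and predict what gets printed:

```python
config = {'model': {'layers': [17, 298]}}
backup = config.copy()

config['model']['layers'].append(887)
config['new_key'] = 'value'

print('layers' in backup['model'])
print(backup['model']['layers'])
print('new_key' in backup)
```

Key concept: shallow copy gotcha with nested dict.
Step by step:
`config = {'model': {'layers': [17, 298]}}` → config = {'model': {'layers': [17, 298]}}
`backup = config.copy()` → backup = {'model': {'layers': [17, 298]}}
`config['model']['layers'].append(887)` → config = {'model': {'layers': [17, 298, 887]}}; backup = {'model': {'layers': [17, 298, 887]}}
`config['new_key'] = 'value'` → config = {'model': {'layers': [17, 298, 887]}, 'new_key': 'value'}
`print('layers' in backup['model'])` → prints True
`print(backup['model']['layers'])` → prints [17, 298, 887]
`print('new_key' in backup)` → prints False

Answer:
True
[17, 298, 887]
False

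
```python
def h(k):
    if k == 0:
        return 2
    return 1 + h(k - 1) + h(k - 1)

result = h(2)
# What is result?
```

h(k) = 1 + 2·h(k-1), h(0)=2. Closed form: (2+1)·2^2 - 1 = 11.

Answer: 11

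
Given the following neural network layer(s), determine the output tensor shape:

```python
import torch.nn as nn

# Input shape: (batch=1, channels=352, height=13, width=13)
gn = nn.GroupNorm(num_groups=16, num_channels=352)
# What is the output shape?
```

Input: (1, 352, 13, 13) -> Output: (1, 352, 13, 13)

Answer: (1, 352, 13, 13)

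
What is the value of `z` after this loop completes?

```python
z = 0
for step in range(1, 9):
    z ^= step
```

XOR of 1 to 8
`z` takes the values: 0 → 1 → 3 → 0 → 4 → 1 → 7 → 0 → 8

Answer: 8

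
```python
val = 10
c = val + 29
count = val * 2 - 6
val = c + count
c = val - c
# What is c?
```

Trace:
`val = 10` → val = 10
`c = val + 29` → c = 39
`count = val * 2 - 6` → count = 14
`val = c + count` → val = 53
`c = val - c` → c = 14
So c = 14

Answer: 14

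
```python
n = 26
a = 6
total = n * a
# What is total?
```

Trace:
`n = 26` → n = 26
`a = 6` → a = 6
`total = n * a` → total = 156
So total = 156

Answer: 156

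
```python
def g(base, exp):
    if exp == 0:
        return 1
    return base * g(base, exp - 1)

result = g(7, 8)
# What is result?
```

g(7, 8) = 7 * 7 * 7 * 7 * 7 * 7 * 7 * 7 = 5764801

Answer: 5764801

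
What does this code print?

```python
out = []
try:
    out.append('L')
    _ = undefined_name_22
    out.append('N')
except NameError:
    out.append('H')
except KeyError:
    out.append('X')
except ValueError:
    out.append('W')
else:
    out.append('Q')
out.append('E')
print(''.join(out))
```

Execution trace: 'L' (try body) → 'H' (except NameError) → 'E' (after the try/except). Output: LHE

Answer: LHE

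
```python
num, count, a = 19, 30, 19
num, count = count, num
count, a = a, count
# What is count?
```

Trace:
`num, count, a = 19, 30, 19` → num = 19; count = 30; a = 19
`num, count = count, num` → num = 30; count = 19
`count, a = a, count` → count = 19; a = 19
So count = 19

Answer: 19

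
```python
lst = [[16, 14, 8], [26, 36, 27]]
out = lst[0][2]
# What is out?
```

Trace:
`lst = [[16, 14, 8], [26, 36, 27]]` → lst = [[16, 14, 8], [26, 36, 27]]
`out = lst[0][2]` → out = 8
So out = 8

Answer: 8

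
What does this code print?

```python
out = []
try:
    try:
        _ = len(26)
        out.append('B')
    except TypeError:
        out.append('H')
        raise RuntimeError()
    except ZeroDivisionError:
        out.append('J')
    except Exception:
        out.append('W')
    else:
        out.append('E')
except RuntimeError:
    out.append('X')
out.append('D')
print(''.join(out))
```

Execution trace: 'H' (inner except TypeError) → 'X' (outer except RuntimeError) → 'D' (after the try/except). Output: HXD

Answer: HXD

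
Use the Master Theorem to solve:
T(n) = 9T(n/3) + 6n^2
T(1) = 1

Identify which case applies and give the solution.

a=9, b=3, f(n)=6n^2. log_3(9) = 2. Since c=2 = 2, Case 2 applies: T(n) = Θ(n^log_b(a) · log n) = O(n^2 log n).

Answer: O(n^2 log n) - Case 2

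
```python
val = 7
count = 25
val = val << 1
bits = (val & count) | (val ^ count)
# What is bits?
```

Trace:
`val = 7` → val = 7
`count = 25` → count = 25
`val = val << 1` → val = 14
`bits = (val & count) | (val ^ count)` → bits = 31
So bits = 31

Answer: 31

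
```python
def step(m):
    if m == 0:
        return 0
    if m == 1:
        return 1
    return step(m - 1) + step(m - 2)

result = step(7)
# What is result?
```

Build up from base cases: step(0)=0, step(1)=1, step(2)=1, step(3)=2, step(4)=3, step(5)=5, step(6)=8, ..., step(7)=13

Answer: 13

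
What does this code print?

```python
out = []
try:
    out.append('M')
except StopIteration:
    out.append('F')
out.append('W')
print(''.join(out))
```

Execution trace: 'M' (try body, no exception) → 'W' (after the try/except). Output: MW

Answer: MW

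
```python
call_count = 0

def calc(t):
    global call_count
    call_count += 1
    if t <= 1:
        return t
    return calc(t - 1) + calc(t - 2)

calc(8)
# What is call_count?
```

Calls(t) = 1 + Calls(t-1) + Calls(t-2); Calls(0)=Calls(1)=1. For t=8 this gives 67.

Answer: 67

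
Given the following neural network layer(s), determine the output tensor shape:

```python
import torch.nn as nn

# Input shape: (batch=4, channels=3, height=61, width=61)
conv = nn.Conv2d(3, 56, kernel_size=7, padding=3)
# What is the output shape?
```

Input: (4, 3, 61, 61) -> Output: (4, 56, 61, 61)

Answer: (4, 56, 61, 61)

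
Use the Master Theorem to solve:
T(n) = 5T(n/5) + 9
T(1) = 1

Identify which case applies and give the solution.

a=5, b=5, f(n)=9. log_5(5) = 1. Since c=0 < 1, Case 1 applies: T(n) = Θ(n^log_b(a)) = O(n).

Answer: O(n) - Case 1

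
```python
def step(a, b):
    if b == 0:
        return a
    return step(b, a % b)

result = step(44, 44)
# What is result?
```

step(44, 44) -> step(44, 0) -> 44

Answer: 44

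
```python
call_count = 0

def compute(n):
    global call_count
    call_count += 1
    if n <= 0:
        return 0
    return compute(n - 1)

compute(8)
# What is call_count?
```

Linear recursion stepping by 1: 9 calls from n=8 down to ≤0.

Answer: 9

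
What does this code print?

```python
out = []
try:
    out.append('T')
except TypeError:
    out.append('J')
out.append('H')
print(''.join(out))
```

Execution trace: 'T' (try body, no exception) → 'H' (after the try/except). Output: TH

Answer: TH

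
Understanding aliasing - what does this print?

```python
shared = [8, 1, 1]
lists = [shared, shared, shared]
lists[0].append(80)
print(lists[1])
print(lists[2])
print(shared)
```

Key concept: list of same reference.
Step by step:
`shared = [8, 1, 1]` → shared = [8, 1, 1]
`lists = [shared, shared, shared]` → lists = [[8, 1, 1], [8, 1, 1], [8, 1, 1]]
`lists[0].append(80)` → shared = [8, 1, 1, 80]; lists = [[8, 1, 1, 80], [8, 1, 1, 80], [8, 1, 1, 80]]
`print(lists[1])` → prints [8, 1, 1, 80]
`print(lists[2])` → prints [8, 1, 1, 80]
`print(shared)` → prints [8, 1, 1, 80]

Answer:
[8, 1, 1, 80]
[8, 1, 1, 80]
[8, 1, 1, 80]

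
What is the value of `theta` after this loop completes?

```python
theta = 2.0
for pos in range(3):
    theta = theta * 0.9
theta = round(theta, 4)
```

Exponential decay: 2.0 * 0.9^3
`theta` takes the values: 2.0 → 1.8 → 1.62 → 1.458

Answer: 1.458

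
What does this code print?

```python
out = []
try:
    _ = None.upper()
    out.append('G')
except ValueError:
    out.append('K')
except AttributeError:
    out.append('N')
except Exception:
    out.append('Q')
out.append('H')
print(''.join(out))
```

Execution trace: 'N' (except AttributeError) → 'H' (after the try/except). Output: NH

Answer: NH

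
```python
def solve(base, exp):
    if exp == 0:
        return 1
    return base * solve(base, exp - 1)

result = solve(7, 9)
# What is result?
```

solve(7, 9) = 7 * 7 * 7 * 7 * 7 * 7 * 7 * 7 * 7 = 40353607

Answer: 40353607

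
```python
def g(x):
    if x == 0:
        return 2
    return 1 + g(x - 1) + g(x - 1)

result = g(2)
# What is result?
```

g(x) = 1 + 2·g(x-1), g(0)=2. Closed form: (2+1)·2^2 - 1 = 11.

Answer: 11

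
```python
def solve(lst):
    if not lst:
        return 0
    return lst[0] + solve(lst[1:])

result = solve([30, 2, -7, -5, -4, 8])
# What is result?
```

30 + 2 + (-7) + (-5) + (-4) + 8 + 0 = 24

Answer: 24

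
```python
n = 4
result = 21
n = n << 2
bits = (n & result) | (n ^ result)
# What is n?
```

Trace:
`n = 4` → n = 4
`result = 21` → result = 21
`n = n << 2` → n = 16
`bits = (n & result) | (n ^ result)` → bits = 21
So n = 16

Answer: 16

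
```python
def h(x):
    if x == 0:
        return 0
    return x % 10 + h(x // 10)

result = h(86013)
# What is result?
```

Sum of digits of 86013: 3 + 1 + 0 + 6 + 8 = 18

Answer: 18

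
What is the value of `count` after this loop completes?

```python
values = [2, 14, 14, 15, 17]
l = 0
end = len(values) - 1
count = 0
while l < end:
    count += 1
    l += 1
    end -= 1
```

Iterations until pointers meet (list length 5)
`count` takes the values: 0 → 1 → 2

Answer: 2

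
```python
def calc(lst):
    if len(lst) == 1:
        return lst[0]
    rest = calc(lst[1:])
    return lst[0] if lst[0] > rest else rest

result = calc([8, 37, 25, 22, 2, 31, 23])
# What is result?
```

Recursive max over [8, 37, 25, 22, 2, 31, 23] = 37

Answer: 37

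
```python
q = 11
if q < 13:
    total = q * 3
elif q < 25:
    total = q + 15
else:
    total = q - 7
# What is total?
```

Trace:
`q = 11` → q = 11
`if q < 13: ...` → q < 13 is True → total = 33
So total = 33

Answer: 33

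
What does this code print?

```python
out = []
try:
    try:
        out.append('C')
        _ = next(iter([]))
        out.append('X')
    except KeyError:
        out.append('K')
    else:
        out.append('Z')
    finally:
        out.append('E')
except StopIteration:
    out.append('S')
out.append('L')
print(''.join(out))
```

Execution trace: 'C' (try body) → 'E' (finally) → 'S' (outer except StopIteration) → 'L' (after the try/except). Output: CESL

Answer: CESL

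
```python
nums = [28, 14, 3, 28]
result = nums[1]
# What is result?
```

Trace:
`nums = [28, 14, 3, 28]` → nums = [28, 14, 3, 28]
`result = nums[1]` → result = 14
So result = 14

Answer: 14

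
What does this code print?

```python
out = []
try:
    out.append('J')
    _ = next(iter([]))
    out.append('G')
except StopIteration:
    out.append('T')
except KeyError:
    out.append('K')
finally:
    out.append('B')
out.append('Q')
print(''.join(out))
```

Execution trace: 'J' (try body) → 'T' (except StopIteration) → 'B' (finally) → 'Q' (after the try/except). Output: JTBQ

Answer: JTBQ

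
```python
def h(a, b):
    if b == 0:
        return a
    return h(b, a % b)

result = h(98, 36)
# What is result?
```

h(98, 36) -> h(36, 26) -> h(26, 10) -> h(10, 6) -> h(6, 4) -> h(4, 2) -> h(2, 0) -> 2

Answer: 2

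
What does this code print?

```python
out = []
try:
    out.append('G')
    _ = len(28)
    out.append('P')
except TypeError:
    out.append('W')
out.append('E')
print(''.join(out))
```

Execution trace: 'G' (try body) → 'W' (except TypeError) → 'E' (after the try/except). Output: GWE

Answer: GWE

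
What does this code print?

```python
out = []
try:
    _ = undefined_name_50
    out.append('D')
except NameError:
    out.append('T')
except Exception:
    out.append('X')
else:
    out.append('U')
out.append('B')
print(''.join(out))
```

Execution trace: 'T' (except NameError) → 'B' (after the try/except). Output: TB

Answer: TB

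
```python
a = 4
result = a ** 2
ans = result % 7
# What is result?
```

Trace:
`a = 4` → a = 4
`result = a ** 2` → result = 16
`ans = result % 7` → ans = 2
So result = 16

Answer: 16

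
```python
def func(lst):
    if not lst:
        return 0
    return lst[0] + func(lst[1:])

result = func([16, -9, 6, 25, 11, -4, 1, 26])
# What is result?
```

16 + (-9) + 6 + 25 + 11 + (-4) + 1 + 26 + 0 = 72

Answer: 72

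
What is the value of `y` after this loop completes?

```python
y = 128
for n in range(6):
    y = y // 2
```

Halve 6 times: 128 // 2^6 = 2
`y` takes the values: 128 → 64 → 32 → 16 → 8 → 4 → 2

Answer: 2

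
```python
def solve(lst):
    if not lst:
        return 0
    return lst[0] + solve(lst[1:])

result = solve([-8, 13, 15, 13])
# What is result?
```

(-8) + 13 + 15 + 13 + 0 = 33

Answer: 33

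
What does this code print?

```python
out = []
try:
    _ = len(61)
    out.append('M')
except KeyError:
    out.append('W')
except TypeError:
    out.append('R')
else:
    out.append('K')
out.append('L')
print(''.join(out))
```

Execution trace: 'R' (except TypeError) → 'L' (after the try/except). Output: RL

Answer: RL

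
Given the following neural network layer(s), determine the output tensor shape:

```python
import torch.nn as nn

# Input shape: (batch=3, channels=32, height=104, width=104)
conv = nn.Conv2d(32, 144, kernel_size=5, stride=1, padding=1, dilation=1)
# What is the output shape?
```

Input: (3, 32, 104, 104) -> Output: (3, 144, 102, 102)

Answer: (3, 144, 102, 102)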